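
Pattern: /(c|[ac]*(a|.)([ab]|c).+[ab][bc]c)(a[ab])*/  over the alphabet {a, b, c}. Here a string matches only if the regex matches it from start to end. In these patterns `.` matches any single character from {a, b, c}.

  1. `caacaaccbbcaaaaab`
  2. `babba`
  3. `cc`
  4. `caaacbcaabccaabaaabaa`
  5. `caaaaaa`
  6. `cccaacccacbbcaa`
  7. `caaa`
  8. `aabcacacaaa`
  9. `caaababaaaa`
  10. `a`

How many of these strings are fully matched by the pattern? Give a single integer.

4

1 → match
2. `babba` → no match
3. `cc` → no match
4 → no match
5. `caaaaaa` → match
6 → match
7. `caaa` → no match
8. `aabcacacaaa` → no match
9. `caaababaaaa` → match
10. `a` → no match
Total matched: 4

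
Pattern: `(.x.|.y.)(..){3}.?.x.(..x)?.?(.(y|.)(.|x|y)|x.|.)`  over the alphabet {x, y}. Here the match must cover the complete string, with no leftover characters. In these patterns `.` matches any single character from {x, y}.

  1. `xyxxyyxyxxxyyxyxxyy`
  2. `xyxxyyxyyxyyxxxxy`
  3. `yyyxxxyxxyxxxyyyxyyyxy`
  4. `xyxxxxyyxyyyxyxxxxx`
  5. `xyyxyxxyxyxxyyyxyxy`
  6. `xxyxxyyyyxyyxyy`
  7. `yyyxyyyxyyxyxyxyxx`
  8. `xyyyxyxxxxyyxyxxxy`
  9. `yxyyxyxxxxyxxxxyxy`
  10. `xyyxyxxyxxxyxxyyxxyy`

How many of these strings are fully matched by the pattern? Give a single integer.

2

1 → no match
2 → no match
3 → no match
4 → no match
5 → match
6 → no match
7 → match
8 → no match
9 → no match
10 → no match
Total matched: 2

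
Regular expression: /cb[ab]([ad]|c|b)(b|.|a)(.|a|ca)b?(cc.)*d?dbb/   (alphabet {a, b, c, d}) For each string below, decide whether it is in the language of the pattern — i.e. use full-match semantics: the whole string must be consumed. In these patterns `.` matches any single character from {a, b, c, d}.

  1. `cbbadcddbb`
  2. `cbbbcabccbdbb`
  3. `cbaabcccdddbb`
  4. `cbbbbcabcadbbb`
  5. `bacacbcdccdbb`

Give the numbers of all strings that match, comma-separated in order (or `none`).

1, 2, 3

1 → match
2 → match
3 → match
4 → no match — must end with `dbb`
5 → no match — must start with `cb`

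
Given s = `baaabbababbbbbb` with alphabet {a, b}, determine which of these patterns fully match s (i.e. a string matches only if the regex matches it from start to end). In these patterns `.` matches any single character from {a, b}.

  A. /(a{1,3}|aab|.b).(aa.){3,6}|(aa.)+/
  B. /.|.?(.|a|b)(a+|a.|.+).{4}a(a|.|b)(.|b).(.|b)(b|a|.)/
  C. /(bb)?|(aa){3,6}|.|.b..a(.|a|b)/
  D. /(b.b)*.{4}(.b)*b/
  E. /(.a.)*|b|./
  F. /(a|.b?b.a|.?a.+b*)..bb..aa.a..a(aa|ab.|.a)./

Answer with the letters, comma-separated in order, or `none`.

D

A → no match
B → no match
C → no match
D → match
E → no match
F → no match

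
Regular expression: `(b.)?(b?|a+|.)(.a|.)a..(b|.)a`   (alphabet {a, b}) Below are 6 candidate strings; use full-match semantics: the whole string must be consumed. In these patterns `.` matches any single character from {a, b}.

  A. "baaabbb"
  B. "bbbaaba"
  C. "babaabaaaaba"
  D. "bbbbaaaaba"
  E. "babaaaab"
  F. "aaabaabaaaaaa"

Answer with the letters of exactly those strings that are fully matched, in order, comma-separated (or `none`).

D

A → no match — must end with "a"
B → no match
C → no match
D → match
E → no match — must end with "a"
F → no match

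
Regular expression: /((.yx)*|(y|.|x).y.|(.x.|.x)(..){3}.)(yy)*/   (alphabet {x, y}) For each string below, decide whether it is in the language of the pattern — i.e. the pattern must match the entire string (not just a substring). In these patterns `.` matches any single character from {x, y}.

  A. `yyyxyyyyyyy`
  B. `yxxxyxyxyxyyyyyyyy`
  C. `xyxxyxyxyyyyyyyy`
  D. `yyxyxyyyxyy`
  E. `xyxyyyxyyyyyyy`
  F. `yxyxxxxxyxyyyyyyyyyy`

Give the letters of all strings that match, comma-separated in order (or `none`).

A → no match
B → match
C → no match
D → no match
E → no match
F → match

B, F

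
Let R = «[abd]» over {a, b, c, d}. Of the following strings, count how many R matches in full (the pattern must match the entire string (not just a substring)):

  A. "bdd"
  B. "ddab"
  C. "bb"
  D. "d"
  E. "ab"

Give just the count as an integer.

1

A → no match
B → no match
C → no match
D → match
E → no match
Total matched: 1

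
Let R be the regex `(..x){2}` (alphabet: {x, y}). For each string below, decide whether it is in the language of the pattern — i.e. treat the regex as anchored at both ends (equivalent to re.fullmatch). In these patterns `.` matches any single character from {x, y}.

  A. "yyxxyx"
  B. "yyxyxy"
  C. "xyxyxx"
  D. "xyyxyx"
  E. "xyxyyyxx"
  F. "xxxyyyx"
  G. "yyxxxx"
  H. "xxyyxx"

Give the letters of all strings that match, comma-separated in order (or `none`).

A → match
B → no match — must end with "x"
C → match
D → no match
E → no match
F → no match
G → match
H → no match

A, C, G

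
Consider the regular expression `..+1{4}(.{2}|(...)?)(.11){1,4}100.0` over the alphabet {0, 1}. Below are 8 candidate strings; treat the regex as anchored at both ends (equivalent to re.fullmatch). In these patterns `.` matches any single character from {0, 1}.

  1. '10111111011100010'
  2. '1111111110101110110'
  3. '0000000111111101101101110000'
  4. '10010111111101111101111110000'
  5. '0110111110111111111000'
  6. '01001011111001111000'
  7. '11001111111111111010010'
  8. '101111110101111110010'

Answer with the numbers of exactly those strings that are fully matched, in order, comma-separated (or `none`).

3, 4, 8

1 → no match
2 → no match
3 → match
4 → match
5 → no match
6 → no match
7 → no match
8 → match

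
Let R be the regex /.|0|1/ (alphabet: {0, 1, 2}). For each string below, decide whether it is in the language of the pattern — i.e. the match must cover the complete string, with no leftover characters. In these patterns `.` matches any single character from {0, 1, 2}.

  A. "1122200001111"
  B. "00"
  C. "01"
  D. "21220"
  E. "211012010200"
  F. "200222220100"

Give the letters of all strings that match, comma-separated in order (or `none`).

A → no match
B → no match
C → no match
D → no match
E → no match
F → no match

none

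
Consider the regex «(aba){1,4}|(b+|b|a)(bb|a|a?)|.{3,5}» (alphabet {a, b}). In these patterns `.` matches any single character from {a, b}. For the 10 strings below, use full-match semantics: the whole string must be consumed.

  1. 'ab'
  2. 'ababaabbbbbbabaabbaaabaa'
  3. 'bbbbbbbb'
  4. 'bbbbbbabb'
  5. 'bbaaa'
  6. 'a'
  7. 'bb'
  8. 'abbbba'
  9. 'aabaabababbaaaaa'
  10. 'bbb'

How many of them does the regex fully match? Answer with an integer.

5

1. 'ab' → no match
2 → no match
3. 'bbbbbbbb' → match
4. 'bbbbbbabb' → no match
5. 'bbaaa' → match
6. 'a' → match
7. 'bb' → match
8. 'abbbba' → no match
9 → no match
10. 'bbb' → match
Total matched: 5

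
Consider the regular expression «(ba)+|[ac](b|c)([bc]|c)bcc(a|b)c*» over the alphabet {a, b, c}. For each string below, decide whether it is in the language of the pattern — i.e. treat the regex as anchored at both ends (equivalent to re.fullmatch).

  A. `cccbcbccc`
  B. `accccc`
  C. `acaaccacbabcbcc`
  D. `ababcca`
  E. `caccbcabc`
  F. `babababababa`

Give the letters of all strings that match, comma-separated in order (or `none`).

A → no match
B → no match
C → no match
D → no match
E → no match
F → match

F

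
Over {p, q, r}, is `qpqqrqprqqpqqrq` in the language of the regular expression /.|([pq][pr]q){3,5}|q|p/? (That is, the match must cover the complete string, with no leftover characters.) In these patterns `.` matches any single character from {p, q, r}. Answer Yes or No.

Yes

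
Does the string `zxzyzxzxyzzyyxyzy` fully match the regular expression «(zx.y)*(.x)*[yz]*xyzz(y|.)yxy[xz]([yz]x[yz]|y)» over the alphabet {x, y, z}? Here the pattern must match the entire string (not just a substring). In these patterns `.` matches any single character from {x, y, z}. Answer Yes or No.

Yes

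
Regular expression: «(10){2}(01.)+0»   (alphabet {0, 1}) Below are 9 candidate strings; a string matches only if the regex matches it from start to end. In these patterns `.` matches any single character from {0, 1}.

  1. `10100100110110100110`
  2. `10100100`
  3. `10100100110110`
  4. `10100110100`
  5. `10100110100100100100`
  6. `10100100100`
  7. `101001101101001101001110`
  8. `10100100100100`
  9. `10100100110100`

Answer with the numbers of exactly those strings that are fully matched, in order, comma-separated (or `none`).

1, 2, 3, 4, 5, 6, 8, 9

1 → match
2. `10100100` → match
3 → match
4. `10100110100` → match
5 → match
6. `10100100100` → match
7 → no match
8 → match
9 → match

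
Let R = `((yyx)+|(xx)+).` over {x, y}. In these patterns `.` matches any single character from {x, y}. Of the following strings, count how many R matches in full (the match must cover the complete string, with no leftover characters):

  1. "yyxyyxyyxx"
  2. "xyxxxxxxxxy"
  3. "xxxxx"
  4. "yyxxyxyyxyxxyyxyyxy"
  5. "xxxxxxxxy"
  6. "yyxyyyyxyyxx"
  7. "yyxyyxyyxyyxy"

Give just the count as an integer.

4

1 → match
2 → no match
3 → match
4 → no match
5 → match
6 → no match
7 → match
Total matched: 4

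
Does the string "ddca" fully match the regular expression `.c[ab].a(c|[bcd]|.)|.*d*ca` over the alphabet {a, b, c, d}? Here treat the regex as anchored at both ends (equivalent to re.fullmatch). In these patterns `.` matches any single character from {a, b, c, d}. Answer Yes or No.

Yes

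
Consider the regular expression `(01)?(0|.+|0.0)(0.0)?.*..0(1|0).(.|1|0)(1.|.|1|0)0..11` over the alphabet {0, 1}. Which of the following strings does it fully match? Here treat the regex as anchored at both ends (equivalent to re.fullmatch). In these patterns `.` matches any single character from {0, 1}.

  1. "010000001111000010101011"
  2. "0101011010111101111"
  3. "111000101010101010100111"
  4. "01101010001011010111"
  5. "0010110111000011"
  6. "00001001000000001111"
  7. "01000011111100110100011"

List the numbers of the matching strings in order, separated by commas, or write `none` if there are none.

1 → match
2 → match
3 → no match
4 → no match
5 → match
6 → match
7 → match

1, 2, 5, 6, 7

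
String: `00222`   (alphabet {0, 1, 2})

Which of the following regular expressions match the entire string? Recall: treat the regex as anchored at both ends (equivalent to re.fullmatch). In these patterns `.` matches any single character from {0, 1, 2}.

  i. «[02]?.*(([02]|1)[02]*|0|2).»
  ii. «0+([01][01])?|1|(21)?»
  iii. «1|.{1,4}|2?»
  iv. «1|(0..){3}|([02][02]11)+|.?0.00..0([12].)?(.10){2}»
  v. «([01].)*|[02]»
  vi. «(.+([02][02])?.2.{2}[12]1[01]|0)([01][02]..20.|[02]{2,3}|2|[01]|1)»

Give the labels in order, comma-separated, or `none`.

i → match
ii → no match
iii → no match
iv → no match
v → no match
vi → no match

i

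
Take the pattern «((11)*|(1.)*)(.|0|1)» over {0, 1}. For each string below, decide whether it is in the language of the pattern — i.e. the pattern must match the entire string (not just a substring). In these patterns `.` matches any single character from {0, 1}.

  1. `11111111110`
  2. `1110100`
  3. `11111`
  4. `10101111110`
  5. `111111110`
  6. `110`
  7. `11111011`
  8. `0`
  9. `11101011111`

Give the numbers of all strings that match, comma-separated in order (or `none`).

1, 2, 3, 4, 5, 6, 8, 9

1 → match
2 → match
3 → match
4 → match
5 → match
6 → match
7 → no match
8 → match
9 → match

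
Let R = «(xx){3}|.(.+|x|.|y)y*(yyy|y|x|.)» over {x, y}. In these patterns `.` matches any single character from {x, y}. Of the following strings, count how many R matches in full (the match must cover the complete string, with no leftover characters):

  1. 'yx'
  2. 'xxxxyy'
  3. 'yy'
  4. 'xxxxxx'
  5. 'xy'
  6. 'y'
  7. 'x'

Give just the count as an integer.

2

1 → no match
2 → match
3 → no match
4 → match
5 → no match
6 → no match
7 → no match
Total matched: 2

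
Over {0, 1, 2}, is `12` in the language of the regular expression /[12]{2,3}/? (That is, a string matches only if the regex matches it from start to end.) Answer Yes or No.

Yes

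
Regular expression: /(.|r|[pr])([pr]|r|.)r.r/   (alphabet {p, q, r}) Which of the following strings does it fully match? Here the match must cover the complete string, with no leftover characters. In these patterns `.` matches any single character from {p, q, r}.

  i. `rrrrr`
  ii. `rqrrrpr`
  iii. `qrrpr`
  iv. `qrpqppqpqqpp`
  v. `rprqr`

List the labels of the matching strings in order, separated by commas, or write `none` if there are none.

i → match
ii → no match
iii → match
iv → no match — must end with `r`
v → match

i, iii, v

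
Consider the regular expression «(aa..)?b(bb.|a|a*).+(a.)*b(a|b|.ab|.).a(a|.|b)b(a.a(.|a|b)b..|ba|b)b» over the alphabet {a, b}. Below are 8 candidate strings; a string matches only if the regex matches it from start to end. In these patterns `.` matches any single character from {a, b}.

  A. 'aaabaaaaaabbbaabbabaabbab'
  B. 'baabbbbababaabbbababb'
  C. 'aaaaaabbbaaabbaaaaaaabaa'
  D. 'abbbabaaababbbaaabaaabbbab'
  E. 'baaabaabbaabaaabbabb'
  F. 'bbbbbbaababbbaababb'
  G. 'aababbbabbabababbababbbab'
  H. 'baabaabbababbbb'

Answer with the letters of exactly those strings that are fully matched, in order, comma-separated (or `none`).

E, G, H

A → no match
B → no match
C → no match — must end with 'b'
D → no match
E → match
F → no match
G → match
H → match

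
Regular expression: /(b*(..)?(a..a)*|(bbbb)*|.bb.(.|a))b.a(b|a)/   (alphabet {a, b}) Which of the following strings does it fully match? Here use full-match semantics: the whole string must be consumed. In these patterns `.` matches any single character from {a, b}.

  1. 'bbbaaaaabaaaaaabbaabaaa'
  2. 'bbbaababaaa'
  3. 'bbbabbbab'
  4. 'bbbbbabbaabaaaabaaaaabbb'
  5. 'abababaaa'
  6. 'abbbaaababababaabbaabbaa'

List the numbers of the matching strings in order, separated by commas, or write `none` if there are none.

2, 3

1 → no match
2 → match
3 → match
4 → no match
5 → no match
6 → no match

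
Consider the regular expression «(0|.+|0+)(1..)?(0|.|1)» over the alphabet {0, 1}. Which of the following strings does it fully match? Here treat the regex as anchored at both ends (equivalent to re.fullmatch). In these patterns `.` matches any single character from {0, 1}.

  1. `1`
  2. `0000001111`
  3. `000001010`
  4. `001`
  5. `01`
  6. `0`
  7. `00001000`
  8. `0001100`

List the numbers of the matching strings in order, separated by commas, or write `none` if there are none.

1. `1` → no match
2. `0000001111` → match
3. `000001010` → match
4. `001` → match
5. `01` → match
6. `0` → no match
7. `00001000` → match
8. `0001100` → match

2, 3, 4, 5, 7, 8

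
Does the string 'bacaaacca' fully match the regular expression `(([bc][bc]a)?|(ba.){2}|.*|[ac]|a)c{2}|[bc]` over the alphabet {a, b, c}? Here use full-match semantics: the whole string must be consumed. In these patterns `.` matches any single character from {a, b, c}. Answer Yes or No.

No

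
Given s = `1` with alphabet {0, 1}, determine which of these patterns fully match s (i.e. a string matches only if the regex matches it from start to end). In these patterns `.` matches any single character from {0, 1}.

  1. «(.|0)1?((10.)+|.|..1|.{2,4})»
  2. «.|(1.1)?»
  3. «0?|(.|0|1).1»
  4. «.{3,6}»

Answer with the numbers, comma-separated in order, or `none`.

1 → no match
2 → match
3 → no match
4 → no match

2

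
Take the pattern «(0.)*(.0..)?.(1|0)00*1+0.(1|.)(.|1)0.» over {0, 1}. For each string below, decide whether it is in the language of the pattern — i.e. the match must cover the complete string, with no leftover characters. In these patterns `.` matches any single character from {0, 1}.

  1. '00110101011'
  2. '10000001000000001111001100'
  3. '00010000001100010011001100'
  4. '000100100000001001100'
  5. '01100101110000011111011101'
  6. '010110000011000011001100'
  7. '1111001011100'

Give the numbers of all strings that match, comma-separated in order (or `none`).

1 → no match
2 → no match
3 → no match
4 → match
5 → no match
6 → no match
7 → no match

4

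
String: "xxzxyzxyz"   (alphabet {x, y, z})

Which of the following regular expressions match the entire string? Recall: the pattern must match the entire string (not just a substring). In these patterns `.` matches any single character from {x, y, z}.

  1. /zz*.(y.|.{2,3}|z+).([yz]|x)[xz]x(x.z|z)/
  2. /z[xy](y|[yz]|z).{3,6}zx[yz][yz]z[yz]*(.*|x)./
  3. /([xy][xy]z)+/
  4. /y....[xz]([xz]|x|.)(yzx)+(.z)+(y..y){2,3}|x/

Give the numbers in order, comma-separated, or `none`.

3

1 → no match — must start with "z"
2 → no match — must start with "z"
3 → match
4 → no match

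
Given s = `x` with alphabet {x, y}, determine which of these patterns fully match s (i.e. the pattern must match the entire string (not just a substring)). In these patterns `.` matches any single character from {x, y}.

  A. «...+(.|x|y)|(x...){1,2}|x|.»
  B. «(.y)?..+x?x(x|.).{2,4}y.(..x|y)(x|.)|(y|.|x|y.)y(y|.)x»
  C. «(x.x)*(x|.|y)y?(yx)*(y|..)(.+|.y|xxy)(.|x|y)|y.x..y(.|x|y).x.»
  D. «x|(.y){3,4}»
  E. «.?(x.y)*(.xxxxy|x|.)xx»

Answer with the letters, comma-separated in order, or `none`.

A → match
B → no match
C → no match
D → match
E → no match — must end with `xx`

A, D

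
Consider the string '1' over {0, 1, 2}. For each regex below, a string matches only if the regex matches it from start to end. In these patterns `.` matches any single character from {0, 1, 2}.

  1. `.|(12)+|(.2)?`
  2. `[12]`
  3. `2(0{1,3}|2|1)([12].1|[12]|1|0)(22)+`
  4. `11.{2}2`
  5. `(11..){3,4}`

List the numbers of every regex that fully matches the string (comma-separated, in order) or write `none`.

1, 2

1 → match
2 → match
3 → no match — must start with '2'
4 → no match — must start with '11'
5 → no match — must start with '11'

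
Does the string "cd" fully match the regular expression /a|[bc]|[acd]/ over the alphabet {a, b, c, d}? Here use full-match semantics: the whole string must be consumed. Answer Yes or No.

No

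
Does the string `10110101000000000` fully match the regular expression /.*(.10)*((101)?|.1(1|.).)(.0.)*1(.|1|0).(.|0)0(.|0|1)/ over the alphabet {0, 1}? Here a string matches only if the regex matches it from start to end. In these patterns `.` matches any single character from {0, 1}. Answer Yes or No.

No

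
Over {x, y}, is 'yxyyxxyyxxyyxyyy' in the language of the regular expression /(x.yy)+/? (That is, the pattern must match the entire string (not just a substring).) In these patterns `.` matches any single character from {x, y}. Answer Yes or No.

Every match must start with 'x', but 'yxyyxxyyxxyyxyyy' does not.

No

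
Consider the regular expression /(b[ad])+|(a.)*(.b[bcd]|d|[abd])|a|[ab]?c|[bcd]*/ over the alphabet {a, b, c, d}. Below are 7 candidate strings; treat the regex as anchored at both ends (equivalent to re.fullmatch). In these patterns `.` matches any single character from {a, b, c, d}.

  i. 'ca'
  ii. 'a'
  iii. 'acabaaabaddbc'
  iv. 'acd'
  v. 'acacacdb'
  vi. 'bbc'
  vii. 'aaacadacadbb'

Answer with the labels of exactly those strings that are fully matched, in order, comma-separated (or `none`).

ii, iii, iv, vi

i → no match
ii → match
iii → match
iv → match
v → no match
vi → match
vii → no match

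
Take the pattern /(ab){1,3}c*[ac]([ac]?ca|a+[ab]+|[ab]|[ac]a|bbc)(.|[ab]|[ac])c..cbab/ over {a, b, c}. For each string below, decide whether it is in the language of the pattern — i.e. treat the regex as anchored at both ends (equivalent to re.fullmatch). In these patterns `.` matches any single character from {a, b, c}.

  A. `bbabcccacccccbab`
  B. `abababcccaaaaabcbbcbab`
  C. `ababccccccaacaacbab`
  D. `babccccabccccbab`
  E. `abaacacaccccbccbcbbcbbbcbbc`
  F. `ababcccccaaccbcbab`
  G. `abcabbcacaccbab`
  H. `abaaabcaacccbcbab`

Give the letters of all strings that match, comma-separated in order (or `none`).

A → no match — must start with `ab`
B → match
C → match
D → no match — must start with `ab`
E → no match — must end with `cbab`
F → match
G → match
H → no match

B, C, F, G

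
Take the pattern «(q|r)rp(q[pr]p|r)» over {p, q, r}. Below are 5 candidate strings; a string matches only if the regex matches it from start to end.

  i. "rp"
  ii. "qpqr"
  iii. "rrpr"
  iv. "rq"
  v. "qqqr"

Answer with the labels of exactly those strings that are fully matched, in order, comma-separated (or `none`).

i → no match
ii → no match
iii → match
iv → no match
v → no match

iii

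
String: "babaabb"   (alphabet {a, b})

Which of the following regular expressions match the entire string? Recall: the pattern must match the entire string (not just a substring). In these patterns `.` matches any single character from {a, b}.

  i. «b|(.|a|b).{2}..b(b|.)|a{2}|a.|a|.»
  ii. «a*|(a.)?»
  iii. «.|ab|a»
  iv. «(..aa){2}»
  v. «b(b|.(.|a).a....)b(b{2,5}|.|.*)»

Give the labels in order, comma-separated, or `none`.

i

i → match
ii → no match
iii → no match
iv → no match — must end with "aa"
v → no match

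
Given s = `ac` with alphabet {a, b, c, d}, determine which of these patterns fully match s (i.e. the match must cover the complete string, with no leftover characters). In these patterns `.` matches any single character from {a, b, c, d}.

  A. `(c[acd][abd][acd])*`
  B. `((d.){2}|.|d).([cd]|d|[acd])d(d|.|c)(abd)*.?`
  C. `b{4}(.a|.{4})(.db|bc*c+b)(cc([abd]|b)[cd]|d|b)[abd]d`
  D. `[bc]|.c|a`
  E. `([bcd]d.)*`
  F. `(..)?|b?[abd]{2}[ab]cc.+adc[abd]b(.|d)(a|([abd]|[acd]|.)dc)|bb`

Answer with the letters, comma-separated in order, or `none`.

A → no match
B → no match
C → no match — must start with `b`
D → match
E → no match
F → match

D, F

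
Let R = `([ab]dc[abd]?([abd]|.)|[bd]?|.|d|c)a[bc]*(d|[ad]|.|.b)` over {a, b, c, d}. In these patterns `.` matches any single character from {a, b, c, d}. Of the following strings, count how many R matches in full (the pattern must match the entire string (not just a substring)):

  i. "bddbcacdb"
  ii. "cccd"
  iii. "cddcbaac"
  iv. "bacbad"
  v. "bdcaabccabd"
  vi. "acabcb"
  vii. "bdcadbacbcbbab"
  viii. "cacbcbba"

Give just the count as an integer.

i → no match
ii → no match
iii → no match
iv → no match
v → no match
vi → no match
vii → no match
viii → match
Total matched: 1

1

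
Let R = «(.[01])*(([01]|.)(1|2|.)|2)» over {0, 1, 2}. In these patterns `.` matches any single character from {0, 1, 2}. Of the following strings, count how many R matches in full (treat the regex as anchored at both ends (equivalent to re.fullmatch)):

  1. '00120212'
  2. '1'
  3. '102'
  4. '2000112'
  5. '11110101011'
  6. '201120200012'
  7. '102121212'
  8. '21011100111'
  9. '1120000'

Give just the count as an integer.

4

1 → no match
2 → no match
3 → match
4 → match
5 → no match
6 → match
7 → match
8 → no match
9 → no match
Total matched: 4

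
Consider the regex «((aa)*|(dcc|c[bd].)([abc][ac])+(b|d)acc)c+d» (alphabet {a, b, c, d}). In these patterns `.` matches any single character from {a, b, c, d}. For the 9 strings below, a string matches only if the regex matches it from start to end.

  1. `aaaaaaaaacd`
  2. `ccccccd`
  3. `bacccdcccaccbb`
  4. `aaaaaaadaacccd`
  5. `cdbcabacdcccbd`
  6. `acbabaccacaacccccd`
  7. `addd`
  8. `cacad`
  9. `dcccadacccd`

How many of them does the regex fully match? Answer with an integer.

1 → no match
2 → match
3 → no match — must end with `cd`
4 → no match
5 → no match — must end with `cd`
6 → no match
7 → no match — must end with `cd`
8 → no match — must end with `cd`
9 → match
Total matched: 2

2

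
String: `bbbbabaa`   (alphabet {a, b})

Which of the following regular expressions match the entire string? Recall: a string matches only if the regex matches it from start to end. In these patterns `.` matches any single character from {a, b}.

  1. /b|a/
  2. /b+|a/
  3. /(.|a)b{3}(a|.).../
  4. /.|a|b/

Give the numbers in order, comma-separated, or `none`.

3

1 → no match
2 → no match
3 → match
4 → no match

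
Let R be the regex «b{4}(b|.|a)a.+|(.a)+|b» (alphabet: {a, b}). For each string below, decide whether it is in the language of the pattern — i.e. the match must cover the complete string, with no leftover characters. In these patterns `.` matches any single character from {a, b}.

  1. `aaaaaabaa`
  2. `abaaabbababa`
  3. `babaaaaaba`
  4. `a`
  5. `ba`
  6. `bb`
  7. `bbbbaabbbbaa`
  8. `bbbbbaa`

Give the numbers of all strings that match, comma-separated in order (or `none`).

3, 5, 7, 8

1 → no match
2 → no match
3 → match
4 → no match
5 → match
6 → no match
7 → match
8 → match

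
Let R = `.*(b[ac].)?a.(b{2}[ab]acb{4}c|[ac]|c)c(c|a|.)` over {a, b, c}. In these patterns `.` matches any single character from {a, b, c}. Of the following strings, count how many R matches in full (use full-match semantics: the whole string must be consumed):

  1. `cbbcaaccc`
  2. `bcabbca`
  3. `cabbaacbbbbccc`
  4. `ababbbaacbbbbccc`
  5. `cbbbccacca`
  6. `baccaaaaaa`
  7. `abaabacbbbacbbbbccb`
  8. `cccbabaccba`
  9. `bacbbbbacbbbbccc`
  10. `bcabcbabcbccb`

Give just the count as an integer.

1 → match
2 → no match
3 → no match
4 → match
5 → no match
6 → no match
7 → match
8 → no match
9 → no match
10 → no match
Total matched: 3

3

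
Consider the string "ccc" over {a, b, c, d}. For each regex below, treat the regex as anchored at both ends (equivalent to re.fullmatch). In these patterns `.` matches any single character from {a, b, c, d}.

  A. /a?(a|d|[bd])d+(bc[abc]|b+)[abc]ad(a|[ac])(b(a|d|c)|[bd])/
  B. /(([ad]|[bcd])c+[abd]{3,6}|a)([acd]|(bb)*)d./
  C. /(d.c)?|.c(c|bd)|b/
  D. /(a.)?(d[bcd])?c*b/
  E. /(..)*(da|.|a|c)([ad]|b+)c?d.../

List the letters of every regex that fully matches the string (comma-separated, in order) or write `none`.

C

A → no match
B → no match
C → match
D → no match — must end with "b"
E → no match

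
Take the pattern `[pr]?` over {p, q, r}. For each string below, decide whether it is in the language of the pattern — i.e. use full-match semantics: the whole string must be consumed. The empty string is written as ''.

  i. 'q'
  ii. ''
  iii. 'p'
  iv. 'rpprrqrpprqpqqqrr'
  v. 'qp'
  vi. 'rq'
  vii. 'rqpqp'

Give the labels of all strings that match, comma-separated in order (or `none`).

i. 'q' → no match
ii. '' → match
iii. 'p' → match
iv → no match
v. 'qp' → no match
vi. 'rq' → no match
vii. 'rqpqp' → no match

ii, iii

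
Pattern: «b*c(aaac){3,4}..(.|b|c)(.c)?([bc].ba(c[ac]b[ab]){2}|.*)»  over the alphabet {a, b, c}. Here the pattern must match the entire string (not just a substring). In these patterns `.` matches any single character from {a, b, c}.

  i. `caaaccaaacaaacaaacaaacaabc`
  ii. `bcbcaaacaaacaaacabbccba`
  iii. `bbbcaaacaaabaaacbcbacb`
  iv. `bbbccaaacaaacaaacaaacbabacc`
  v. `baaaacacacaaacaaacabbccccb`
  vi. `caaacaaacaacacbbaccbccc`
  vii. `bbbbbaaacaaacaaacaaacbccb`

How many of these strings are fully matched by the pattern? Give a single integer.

0

i → no match
ii → no match
iii → no match
iv → no match
v → no match
vi → no match
vii → no match
Total matched: 0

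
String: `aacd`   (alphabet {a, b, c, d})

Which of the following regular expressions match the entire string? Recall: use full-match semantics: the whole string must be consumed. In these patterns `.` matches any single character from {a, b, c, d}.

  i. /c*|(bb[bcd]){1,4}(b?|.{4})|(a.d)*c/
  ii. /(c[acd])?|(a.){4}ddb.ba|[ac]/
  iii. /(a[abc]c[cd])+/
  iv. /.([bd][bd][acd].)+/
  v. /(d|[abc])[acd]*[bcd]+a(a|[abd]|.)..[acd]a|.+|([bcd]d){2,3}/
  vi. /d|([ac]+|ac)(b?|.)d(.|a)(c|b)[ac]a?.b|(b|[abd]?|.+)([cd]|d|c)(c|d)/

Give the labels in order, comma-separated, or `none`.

i → no match
ii → no match
iii → match
iv → no match
v → match
vi → match

iii, v, vi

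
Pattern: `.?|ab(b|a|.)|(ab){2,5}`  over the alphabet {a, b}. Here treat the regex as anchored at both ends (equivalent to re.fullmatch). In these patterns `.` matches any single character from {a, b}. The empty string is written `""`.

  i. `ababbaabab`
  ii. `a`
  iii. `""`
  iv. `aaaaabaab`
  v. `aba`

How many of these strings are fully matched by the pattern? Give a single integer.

3

i. `ababbaabab` → no match
ii. `a` → match
iii. `""` → match
iv. `aaaaabaab` → no match
v. `aba` → match
Total matched: 3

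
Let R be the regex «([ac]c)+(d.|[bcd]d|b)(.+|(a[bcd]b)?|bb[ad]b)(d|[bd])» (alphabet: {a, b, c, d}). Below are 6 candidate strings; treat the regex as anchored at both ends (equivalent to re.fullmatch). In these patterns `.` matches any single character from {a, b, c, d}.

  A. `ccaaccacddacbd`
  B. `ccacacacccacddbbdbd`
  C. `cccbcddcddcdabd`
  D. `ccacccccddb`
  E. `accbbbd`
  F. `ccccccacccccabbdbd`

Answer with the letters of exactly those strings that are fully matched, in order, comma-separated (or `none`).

A → no match
B → match
C → no match
D → match
E → no match
F → no match

B, D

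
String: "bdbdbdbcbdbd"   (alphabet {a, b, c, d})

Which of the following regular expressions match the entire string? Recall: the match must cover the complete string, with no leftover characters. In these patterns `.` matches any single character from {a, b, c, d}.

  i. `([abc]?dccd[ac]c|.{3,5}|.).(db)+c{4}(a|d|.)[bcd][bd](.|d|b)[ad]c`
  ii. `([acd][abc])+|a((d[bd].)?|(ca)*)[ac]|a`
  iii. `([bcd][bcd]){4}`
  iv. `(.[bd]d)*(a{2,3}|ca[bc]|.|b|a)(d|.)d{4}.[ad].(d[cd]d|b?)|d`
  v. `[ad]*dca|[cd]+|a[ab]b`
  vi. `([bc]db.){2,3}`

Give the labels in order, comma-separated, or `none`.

i → no match — must end with "c"
ii → no match
iii → no match
iv → no match
v → no match
vi → match

vi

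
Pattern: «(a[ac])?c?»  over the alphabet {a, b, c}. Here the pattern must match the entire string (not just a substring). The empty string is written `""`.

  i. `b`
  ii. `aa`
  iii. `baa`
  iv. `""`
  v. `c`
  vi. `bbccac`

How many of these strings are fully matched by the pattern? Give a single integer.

i → no match
ii → match
iii → no match
iv → match
v → match
vi → no match
Total matched: 3

3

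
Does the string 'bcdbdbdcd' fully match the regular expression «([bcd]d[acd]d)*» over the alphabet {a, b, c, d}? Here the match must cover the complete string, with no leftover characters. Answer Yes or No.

No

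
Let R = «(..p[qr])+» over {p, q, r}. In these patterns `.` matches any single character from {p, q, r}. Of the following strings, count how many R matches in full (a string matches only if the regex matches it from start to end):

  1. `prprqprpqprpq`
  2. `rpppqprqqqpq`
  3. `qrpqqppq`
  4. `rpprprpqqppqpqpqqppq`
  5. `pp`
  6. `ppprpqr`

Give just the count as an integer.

1 → no match
2 → no match
3 → match
4 → match
5 → no match
6 → no match
Total matched: 2

2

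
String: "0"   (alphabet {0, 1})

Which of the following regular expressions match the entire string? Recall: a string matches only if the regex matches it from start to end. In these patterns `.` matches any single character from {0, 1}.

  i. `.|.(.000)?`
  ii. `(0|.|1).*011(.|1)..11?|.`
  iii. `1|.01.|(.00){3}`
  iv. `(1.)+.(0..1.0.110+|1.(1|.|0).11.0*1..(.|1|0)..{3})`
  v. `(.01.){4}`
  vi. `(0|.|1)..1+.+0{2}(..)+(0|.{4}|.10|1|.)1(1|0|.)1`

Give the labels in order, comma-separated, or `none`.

i, ii

i → match
ii → match
iii → no match
iv → no match — must start with "1"
v → no match
vi → no match — must end with "1"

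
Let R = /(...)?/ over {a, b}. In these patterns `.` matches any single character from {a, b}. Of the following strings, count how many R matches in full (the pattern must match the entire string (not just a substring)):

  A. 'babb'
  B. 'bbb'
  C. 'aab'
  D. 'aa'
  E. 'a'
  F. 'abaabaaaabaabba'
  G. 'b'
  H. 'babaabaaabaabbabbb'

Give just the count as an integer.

2

A → no match
B → match
C → match
D → no match
E → no match
F → no match
G → no match
H → no match
Total matched: 2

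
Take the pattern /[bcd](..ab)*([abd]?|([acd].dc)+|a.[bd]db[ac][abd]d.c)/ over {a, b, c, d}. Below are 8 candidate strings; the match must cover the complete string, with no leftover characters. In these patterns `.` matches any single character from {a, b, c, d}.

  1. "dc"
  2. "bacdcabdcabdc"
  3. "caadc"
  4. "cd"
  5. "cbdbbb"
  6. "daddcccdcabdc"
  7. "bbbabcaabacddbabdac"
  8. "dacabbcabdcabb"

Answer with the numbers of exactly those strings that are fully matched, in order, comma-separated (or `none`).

2, 3, 4, 6, 7, 8

1 → no match
2 → match
3 → match
4 → match
5 → no match
6 → match
7 → match
8 → match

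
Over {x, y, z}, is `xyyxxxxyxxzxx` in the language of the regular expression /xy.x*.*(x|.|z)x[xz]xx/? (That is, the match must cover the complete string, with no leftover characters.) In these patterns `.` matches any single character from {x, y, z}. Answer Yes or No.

Yes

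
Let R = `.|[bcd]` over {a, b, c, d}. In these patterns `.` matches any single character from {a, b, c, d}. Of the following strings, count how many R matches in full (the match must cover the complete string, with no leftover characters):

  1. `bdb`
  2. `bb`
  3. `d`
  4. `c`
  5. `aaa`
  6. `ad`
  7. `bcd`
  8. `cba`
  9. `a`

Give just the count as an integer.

1. `bdb` → no match
2. `bb` → no match
3. `d` → match
4. `c` → match
5. `aaa` → no match
6. `ad` → no match
7. `bcd` → no match
8. `cba` → no match
9. `a` → match
Total matched: 3

3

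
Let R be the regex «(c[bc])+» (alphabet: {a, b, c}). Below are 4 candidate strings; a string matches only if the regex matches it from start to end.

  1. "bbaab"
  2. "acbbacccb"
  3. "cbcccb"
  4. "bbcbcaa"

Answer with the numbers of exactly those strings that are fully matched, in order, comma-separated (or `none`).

3

1 → no match — must start with "c"
2 → no match — must start with "c"
3 → match
4 → no match — must start with "c"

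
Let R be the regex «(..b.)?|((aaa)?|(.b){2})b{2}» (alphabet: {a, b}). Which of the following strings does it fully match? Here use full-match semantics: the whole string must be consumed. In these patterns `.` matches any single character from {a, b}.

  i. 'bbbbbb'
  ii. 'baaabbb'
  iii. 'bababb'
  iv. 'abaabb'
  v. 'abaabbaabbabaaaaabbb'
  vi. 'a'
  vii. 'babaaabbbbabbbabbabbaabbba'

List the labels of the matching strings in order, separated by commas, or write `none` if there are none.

i

i → match
ii → no match
iii → no match
iv → no match
v → no match
vi → no match
vii → no match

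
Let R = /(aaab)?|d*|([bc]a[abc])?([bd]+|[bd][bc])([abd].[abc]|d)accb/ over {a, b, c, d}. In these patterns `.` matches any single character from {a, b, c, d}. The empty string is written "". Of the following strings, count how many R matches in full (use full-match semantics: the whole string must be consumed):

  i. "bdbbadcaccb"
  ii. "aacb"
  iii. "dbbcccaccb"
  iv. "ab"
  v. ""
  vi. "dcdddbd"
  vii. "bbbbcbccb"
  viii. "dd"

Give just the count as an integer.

3

i → match
ii → no match
iii → no match
iv → no match
v → match
vi → no match
vii → no match
viii → match
Total matched: 3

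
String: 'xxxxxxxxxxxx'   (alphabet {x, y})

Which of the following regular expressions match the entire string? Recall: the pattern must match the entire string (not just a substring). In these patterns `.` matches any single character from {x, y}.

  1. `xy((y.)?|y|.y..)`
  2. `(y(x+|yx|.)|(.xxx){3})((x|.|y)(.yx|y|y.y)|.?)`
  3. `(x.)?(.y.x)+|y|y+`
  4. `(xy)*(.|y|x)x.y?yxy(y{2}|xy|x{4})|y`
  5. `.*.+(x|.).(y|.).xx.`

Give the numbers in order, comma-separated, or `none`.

1 → no match — must start with 'xy'
2 → match
3 → no match
4 → no match
5 → match

2, 5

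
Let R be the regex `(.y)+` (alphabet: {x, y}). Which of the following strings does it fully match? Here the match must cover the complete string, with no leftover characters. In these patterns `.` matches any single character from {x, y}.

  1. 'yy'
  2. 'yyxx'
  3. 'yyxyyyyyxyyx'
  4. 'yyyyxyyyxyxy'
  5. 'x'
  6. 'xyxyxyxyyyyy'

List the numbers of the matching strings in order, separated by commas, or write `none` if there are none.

1, 4, 6

1 → match
2 → no match — must end with 'y'
3 → no match — must end with 'y'
4 → match
5 → no match — must end with 'y'
6 → match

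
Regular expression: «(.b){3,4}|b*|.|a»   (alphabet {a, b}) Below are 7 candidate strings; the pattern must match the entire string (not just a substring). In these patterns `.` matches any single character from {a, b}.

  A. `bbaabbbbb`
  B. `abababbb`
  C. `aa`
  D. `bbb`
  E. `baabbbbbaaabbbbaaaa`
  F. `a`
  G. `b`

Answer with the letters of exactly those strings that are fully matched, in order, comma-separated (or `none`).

A. `bbaabbbbb` → no match
B. `abababbb` → match
C. `aa` → no match
D. `bbb` → match
E → no match
F. `a` → match
G. `b` → match

B, D, F, G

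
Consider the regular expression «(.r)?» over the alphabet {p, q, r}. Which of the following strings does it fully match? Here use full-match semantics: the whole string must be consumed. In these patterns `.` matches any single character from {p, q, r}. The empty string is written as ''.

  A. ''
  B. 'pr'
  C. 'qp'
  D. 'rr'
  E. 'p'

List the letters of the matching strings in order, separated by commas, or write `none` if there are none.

A, B, D

A → match
B → match
C → no match
D → match
E → no match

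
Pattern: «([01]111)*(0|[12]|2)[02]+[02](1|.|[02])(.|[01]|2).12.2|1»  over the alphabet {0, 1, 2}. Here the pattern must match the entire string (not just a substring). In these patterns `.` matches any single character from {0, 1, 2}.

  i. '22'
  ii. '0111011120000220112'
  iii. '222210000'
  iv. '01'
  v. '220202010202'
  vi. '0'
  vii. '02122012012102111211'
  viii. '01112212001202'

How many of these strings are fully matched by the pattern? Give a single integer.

i → no match
ii → no match
iii → no match
iv → no match
v → no match
vi → no match
vii → no match
viii → no match
Total matched: 0

0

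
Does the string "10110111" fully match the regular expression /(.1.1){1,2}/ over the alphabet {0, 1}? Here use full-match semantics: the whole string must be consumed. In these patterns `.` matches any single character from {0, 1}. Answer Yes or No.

No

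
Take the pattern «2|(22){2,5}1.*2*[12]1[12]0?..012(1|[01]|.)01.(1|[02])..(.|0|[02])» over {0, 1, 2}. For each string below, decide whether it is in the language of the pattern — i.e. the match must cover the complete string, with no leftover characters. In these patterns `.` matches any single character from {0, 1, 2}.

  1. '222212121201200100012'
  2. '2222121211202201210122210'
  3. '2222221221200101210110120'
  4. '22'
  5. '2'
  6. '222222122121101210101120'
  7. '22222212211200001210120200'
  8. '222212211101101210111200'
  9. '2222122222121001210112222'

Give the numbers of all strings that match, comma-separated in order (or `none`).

1 → match
2 → match
3 → match
4 → no match
5 → match
6 → match
7 → match
8 → match
9 → match

1, 2, 3, 5, 6, 7, 8, 9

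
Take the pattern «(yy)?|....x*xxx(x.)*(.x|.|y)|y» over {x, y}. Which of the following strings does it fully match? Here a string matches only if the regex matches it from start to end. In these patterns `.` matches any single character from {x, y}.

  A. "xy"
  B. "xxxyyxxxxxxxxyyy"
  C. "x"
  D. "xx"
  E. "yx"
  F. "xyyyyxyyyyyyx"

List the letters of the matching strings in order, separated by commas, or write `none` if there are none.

none

A → no match
B → no match
C → no match
D → no match
E → no match
F → no match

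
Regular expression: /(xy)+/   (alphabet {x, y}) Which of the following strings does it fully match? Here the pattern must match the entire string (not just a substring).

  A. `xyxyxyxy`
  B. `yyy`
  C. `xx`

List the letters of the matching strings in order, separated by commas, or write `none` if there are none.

A

A. `xyxyxyxy` → match
B. `yyy` → no match — must start with `xy`
C. `xx` → no match — must start with `xy`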